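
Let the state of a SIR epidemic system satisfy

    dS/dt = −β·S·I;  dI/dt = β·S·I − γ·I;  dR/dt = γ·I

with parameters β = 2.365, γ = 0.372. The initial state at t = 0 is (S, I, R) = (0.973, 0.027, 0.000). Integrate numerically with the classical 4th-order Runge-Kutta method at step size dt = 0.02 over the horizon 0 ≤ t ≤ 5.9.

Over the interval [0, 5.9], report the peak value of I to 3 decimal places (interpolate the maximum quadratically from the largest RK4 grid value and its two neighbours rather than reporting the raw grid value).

t=0.000: state=(0.973, 0.027, 0.000)
step 1 (dt=0.02): k1=(-0.062, 0.052, 0.010), k2=(-0.063, 0.053, 0.010), k3=(-0.063, 0.053, 0.010), k4=(-0.064, 0.054, 0.010); state += dt/6·(k1+2k2+2k3+k4)
t=0.020: state=(0.972, 0.028, 0.000)
t=0.040: state=(0.970, 0.029, 0.000)
t=0.060: state=(0.969, 0.030, 0.001)
continuing one RK4 step at a time; state shown every 10 steps (Δt=0.2):
t=0.200: state=(0.958, 0.040, 0.002)
t=0.400: state=(0.936, 0.058, 0.006)
t=0.600: state=(0.906, 0.083, 0.011)
t=0.800: state=(0.865, 0.117, 0.019)
t=1.000: state=(0.810, 0.161, 0.029)
t=1.200: state=(0.741, 0.216, 0.043)
t=1.400: state=(0.660, 0.279, 0.061)
t=1.600: state=(0.569, 0.347, 0.084)
t=1.800: state=(0.475, 0.412, 0.113)
t=2.000: state=(0.386, 0.469, 0.145)
t=2.200: state=(0.306, 0.512, 0.182)
t=2.400: state=(0.238, 0.540, 0.221)
t=2.600: state=(0.184, 0.554, 0.262)
t=2.800: state=(0.141, 0.555, 0.303)
t=3.000: state=(0.109, 0.547, 0.344)
t=3.200: state=(0.084, 0.531, 0.385)
t=3.400: state=(0.066, 0.511, 0.423)
t=3.600: state=(0.052, 0.487, 0.461)
t=3.800: state=(0.042, 0.463, 0.496)
t=4.000: state=(0.034, 0.437, 0.529)
t=4.200: state=(0.028, 0.412, 0.561)
t=4.400: state=(0.023, 0.387, 0.591)
t=4.600: state=(0.019, 0.362, 0.618)
t=4.800: state=(0.016, 0.339, 0.645)
t=5.000: state=(0.014, 0.317, 0.669)
t=5.200: state=(0.012, 0.296, 0.692)
t=5.400: state=(0.010, 0.276, 0.713)
t=5.600: state=(0.009, 0.258, 0.733)
t=5.800: state=(0.008, 0.240, 0.751)
t=5.900: state=(0.008, 0.232, 0.760)
largest grid value and its neighbours: I(2.700)=0.55603, I(2.720)=0.55607, I(2.740)=0.55601
parabola through these three points peaks at t≈2.719 with I≈0.55607

max I = 0.556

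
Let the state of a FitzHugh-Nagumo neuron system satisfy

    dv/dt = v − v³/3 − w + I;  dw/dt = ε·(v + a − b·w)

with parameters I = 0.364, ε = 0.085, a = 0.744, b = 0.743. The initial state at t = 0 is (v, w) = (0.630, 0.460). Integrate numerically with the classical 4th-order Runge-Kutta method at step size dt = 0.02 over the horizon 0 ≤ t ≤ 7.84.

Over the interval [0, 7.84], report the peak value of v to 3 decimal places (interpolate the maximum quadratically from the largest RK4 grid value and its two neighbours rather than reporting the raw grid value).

t=0.000: state=(0.630, 0.460)
step 1 (dt=0.02): k1=(0.451, 0.088), k2=(0.452, 0.088), k3=(0.452, 0.088), k4=(0.454, 0.088); state += dt/6·(k1+2k2+2k3+k4)
t=0.020: state=(0.639, 0.462)
t=0.040: state=(0.648, 0.464)
t=0.060: state=(0.657, 0.465)
continuing one RK4 step at a time; state shown every 25 steps (Δt=0.5):
t=0.500: state=(0.873, 0.508)
t=1.000: state=(1.118, 0.565)
t=1.500: state=(1.307, 0.630)
t=2.000: state=(1.414, 0.699)
t=2.500: state=(1.453, 0.768)
t=3.000: state=(1.449, 0.836)
t=3.500: state=(1.420, 0.901)
t=4.000: state=(1.379, 0.963)
t=4.500: state=(1.328, 1.021)
t=5.000: state=(1.269, 1.075)
t=5.500: state=(1.204, 1.124)
t=6.000: state=(1.131, 1.169)
t=6.500: state=(1.047, 1.210)
t=7.000: state=(0.948, 1.245)
t=7.500: state=(0.827, 1.275)
t=7.840: state=(0.725, 1.291)
largest grid value and its neighbours: v(2.660)=1.45489, v(2.680)=1.45491, v(2.700)=1.45487
parabola through these three points peaks at t≈2.676 with v≈1.45491

max v = 1.455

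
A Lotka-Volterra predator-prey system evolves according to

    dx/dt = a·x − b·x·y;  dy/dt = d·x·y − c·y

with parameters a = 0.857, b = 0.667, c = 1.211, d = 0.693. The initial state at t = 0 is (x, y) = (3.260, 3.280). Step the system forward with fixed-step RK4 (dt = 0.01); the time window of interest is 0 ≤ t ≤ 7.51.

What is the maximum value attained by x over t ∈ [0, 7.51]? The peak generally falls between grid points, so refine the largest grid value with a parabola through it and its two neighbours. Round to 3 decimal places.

t=0.000: state=(3.260, 3.280)
step 1 (dt=0.01): k1=(-4.338, 3.438), k2=(-4.347, 3.406), k3=(-4.346, 3.406), k4=(-4.354, 3.374); state += dt/6·(k1+2k2+2k3+k4)
t=0.010: state=(3.217, 3.314)
t=0.020: state=(3.173, 3.347)
t=0.030: state=(3.129, 3.380)
continuing one RK4 step at a time; state shown every 25 steps (Δt=0.25):
t=0.250: state=(2.206, 3.883)
t=0.500: state=(1.417, 3.907)
t=0.750: state=(0.941, 3.526)
t=1.000: state=(0.677, 2.990)
t=1.250: state=(0.533, 2.450)
t=1.500: state=(0.457, 1.971)
t=1.750: state=(0.422, 1.570)
t=2.000: state=(0.414, 1.247)
t=2.250: state=(0.426, 0.990)
t=2.500: state=(0.455, 0.790)
t=2.750: state=(0.501, 0.633)
t=3.000: state=(0.564, 0.513)
t=3.250: state=(0.647, 0.421)
t=3.500: state=(0.752, 0.351)
t=3.750: state=(0.883, 0.299)
t=4.000: state=(1.044, 0.261)
t=4.250: state=(1.241, 0.234)
t=4.500: state=(1.481, 0.219)
t=4.750: state=(1.770, 0.214)
t=5.000: state=(2.115, 0.222)
t=5.250: state=(2.521, 0.244)
t=5.500: state=(2.989, 0.291)
t=5.750: state=(3.505, 0.377)
t=6.000: state=(4.030, 0.535)
t=6.250: state=(4.468, 0.827)
t=6.500: state=(4.634, 1.351)
t=6.750: state=(4.294, 2.183)
t=7.000: state=(3.405, 3.161)
t=7.250: state=(2.337, 3.836)
t=7.500: state=(1.503, 3.933)
t=7.510: state=(1.477, 3.926)
largest grid value and its neighbours: x(6.460)=4.63616, x(6.470)=4.63693, x(6.480)=4.63691
parabola through these three points peaks at t≈6.475 with x≈4.63701

max x = 4.637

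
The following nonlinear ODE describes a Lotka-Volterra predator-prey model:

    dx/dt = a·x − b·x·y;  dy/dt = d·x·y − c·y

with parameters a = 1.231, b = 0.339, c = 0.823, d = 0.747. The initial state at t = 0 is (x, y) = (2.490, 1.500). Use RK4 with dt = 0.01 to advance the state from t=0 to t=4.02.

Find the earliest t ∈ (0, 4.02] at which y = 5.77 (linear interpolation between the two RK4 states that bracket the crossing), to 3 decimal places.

t=0.000: state=(2.490, 1.500)
step 1 (dt=0.01): k1=(1.799, 1.556), k2=(1.799, 1.574), k3=(1.799, 1.574), k4=(1.799, 1.592); state += dt/6·(k1+2k2+2k3+k4)
t=0.010: state=(2.508, 1.516)
t=0.020: state=(2.526, 1.532)
t=0.030: state=(2.544, 1.548)
continuing one RK4 step at a time; state shown every 20 steps (Δt=0.2):
t=0.200: state=(2.842, 1.895)
t=0.400: state=(3.135, 2.516)
t=0.600: state=(3.282, 3.455)
t=0.800: state=(3.184, 4.767)
t=0.920: state=(2.984, 5.698)
next step: t=0.930: state=(2.962, 5.778) — y has crossed 5.77
linear interpolation between t=0.920 (5.69782) and t=0.930 (5.77802) → t≈0.929

t = 0.929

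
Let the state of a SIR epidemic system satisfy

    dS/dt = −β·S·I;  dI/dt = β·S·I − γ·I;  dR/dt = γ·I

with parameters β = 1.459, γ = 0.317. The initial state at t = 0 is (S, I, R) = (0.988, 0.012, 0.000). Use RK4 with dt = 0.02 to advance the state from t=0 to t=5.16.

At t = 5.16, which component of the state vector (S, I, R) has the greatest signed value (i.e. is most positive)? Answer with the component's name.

largest component: I

t=0.000: state=(0.988, 0.012, 0.000)
step 1 (dt=0.02): k1=(-0.017, 0.013, 0.004), k2=(-0.017, 0.014, 0.004), k3=(-0.017, 0.014, 0.004), k4=(-0.018, 0.014, 0.004); state += dt/6·(k1+2k2+2k3+k4)
t=0.020: state=(0.988, 0.012, 0.000)
t=0.040: state=(0.987, 0.013, 0.000)
t=0.060: state=(0.987, 0.013, 0.000)
continuing one RK4 step at a time; state shown every 10 steps (Δt=0.2):
t=0.200: state=(0.984, 0.015, 0.001)
t=0.400: state=(0.979, 0.019, 0.002)
t=0.600: state=(0.973, 0.023, 0.003)
t=0.800: state=(0.966, 0.029, 0.005)
t=1.000: state=(0.957, 0.036, 0.007)
t=1.200: state=(0.946, 0.045, 0.010)
t=1.400: state=(0.932, 0.055, 0.013)
t=1.600: state=(0.915, 0.068, 0.017)
t=1.800: state=(0.895, 0.083, 0.021)
t=2.000: state=(0.872, 0.101, 0.027)
t=2.200: state=(0.844, 0.122, 0.034)
t=2.400: state=(0.811, 0.146, 0.043)
t=2.600: state=(0.775, 0.172, 0.053)
t=2.800: state=(0.734, 0.202, 0.065)
t=3.000: state=(0.689, 0.233, 0.078)
t=3.200: state=(0.640, 0.266, 0.094)
t=3.400: state=(0.590, 0.298, 0.112)
t=3.600: state=(0.538, 0.330, 0.132)
t=3.800: state=(0.486, 0.360, 0.154)
t=4.000: state=(0.436, 0.386, 0.178)
t=4.200: state=(0.388, 0.409, 0.203)
t=4.400: state=(0.344, 0.427, 0.229)
t=4.600: state=(0.303, 0.440, 0.257)
t=4.800: state=(0.266, 0.449, 0.285)
t=5.000: state=(0.233, 0.453, 0.314)
t=5.160: state=(0.210, 0.454, 0.337)
compare at T: S=0.210, I=0.454, R=0.337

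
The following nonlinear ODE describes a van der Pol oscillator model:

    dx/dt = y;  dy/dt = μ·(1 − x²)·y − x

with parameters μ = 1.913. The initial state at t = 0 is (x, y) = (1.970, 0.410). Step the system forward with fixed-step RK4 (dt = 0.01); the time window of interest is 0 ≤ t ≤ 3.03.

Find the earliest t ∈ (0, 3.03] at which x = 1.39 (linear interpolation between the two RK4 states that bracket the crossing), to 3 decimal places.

t = 1.723

t=0.000: state=(1.970, 0.410)
step 1 (dt=0.01): k1=(0.410, -4.230), k2=(0.389, -4.121), k3=(0.389, -4.124), k4=(0.369, -4.017); state += dt/6·(k1+2k2+2k3+k4)
t=0.010: state=(1.974, 0.369)
t=0.020: state=(1.977, 0.330)
t=0.030: state=(1.980, 0.292)
continuing one RK4 step at a time; state shown every 10 steps (Δt=0.1):
t=0.100: state=(1.993, 0.082)
t=0.200: state=(1.991, -0.106)
t=0.300: state=(1.975, -0.212)
t=0.400: state=(1.950, -0.274)
t=0.500: state=(1.921, -0.313)
t=0.600: state=(1.888, -0.339)
t=0.700: state=(1.853, -0.359)
t=0.800: state=(1.816, -0.376)
t=0.900: state=(1.778, -0.392)
t=1.000: state=(1.738, -0.408)
t=1.100: state=(1.696, -0.425)
t=1.200: state=(1.653, -0.442)
t=1.300: state=(1.608, -0.462)
t=1.400: state=(1.560, -0.484)
t=1.500: state=(1.511, -0.509)
t=1.600: state=(1.458, -0.537)
t=1.700: state=(1.403, -0.569)
t=1.720: state=(1.392, -0.576)
next step: t=1.730: state=(1.386, -0.580) — x has crossed 1.39
linear interpolation between t=1.720 (1.39175) and t=1.730 (1.38597) → t≈1.723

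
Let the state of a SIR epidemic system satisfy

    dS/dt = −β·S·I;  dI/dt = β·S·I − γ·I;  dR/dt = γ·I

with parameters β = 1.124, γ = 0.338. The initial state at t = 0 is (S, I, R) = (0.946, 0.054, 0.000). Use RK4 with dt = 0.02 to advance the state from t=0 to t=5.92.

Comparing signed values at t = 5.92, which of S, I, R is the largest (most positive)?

largest component: R

t=0.000: state=(0.946, 0.054, 0.000)
step 1 (dt=0.02): k1=(-0.057, 0.039, 0.018), k2=(-0.058, 0.039, 0.018), k3=(-0.058, 0.039, 0.018), k4=(-0.058, 0.040, 0.019); state += dt/6·(k1+2k2+2k3+k4)
t=0.020: state=(0.945, 0.055, 0.000)
t=0.040: state=(0.944, 0.056, 0.001)
t=0.060: state=(0.942, 0.056, 0.001)
continuing one RK4 step at a time; state shown every 10 steps (Δt=0.2):
t=0.200: state=(0.934, 0.062, 0.004)
t=0.400: state=(0.920, 0.072, 0.008)
t=0.600: state=(0.904, 0.082, 0.014)
t=0.800: state=(0.886, 0.094, 0.020)
t=1.000: state=(0.866, 0.107, 0.026)
t=1.200: state=(0.845, 0.121, 0.034)
t=1.400: state=(0.820, 0.137, 0.043)
t=1.600: state=(0.794, 0.153, 0.053)
t=1.800: state=(0.766, 0.171, 0.064)
t=2.000: state=(0.735, 0.189, 0.076)
t=2.200: state=(0.703, 0.208, 0.089)
t=2.400: state=(0.670, 0.226, 0.104)
t=2.600: state=(0.635, 0.245, 0.120)
t=2.800: state=(0.600, 0.263, 0.137)
t=3.000: state=(0.564, 0.280, 0.155)
t=3.200: state=(0.529, 0.296, 0.175)
t=3.400: state=(0.494, 0.311, 0.195)
t=3.600: state=(0.460, 0.323, 0.217)
t=3.800: state=(0.427, 0.334, 0.239)
t=4.000: state=(0.396, 0.342, 0.262)
t=4.200: state=(0.367, 0.348, 0.285)
t=4.400: state=(0.339, 0.352, 0.309)
t=4.600: state=(0.313, 0.354, 0.333)
t=4.800: state=(0.289, 0.354, 0.357)
t=5.000: state=(0.267, 0.353, 0.381)
t=5.200: state=(0.247, 0.349, 0.404)
t=5.400: state=(0.228, 0.344, 0.428)
t=5.600: state=(0.211, 0.338, 0.451)
t=5.800: state=(0.196, 0.331, 0.473)
t=5.920: state=(0.187, 0.326, 0.487)
compare at T: S=0.187, I=0.326, R=0.487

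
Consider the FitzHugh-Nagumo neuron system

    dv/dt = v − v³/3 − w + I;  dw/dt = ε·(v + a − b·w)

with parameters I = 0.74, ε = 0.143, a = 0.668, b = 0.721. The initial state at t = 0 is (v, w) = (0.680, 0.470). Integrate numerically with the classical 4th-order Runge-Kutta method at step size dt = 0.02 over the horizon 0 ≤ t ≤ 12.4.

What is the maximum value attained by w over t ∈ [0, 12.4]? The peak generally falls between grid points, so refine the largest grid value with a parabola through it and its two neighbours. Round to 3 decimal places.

t=0.000: state=(0.680, 0.470)
step 1 (dt=0.02): k1=(0.845, 0.144), k2=(0.848, 0.145), k3=(0.848, 0.145), k4=(0.851, 0.146); state += dt/6·(k1+2k2+2k3+k4)
t=0.020: state=(0.697, 0.473)
t=0.040: state=(0.714, 0.476)
t=0.060: state=(0.731, 0.479)
continuing one RK4 step at a time; state shown every 25 steps (Δt=0.5):
t=0.500: state=(1.116, 0.556)
t=1.000: state=(1.458, 0.665)
t=1.500: state=(1.617, 0.786)
t=2.000: state=(1.648, 0.908)
t=2.500: state=(1.622, 1.023)
t=3.000: state=(1.572, 1.129)
t=3.500: state=(1.512, 1.227)
t=4.000: state=(1.446, 1.315)
t=4.500: state=(1.376, 1.393)
t=5.000: state=(1.300, 1.463)
t=5.500: state=(1.219, 1.524)
t=6.000: state=(1.131, 1.576)
t=6.500: state=(1.031, 1.619)
t=7.000: state=(0.915, 1.652)
t=7.500: state=(0.775, 1.674)
t=8.000: state=(0.594, 1.685)
t=8.500: state=(0.340, 1.680)
t=9.000: state=(-0.045, 1.653)
t=9.500: state=(-0.639, 1.594)
t=10.000: state=(-1.354, 1.490)
t=10.500: state=(-1.793, 1.350)
t=11.000: state=(-1.907, 1.198)
t=11.500: state=(-1.897, 1.052)
t=12.000: state=(-1.854, 0.915)
t=12.400: state=(-1.814, 0.812)
largest grid value and its neighbours: w(8.080)=1.68509, w(8.100)=1.68511, w(8.120)=1.68511
parabola through these three points peaks at t≈8.107 with w≈1.68511

max w = 1.685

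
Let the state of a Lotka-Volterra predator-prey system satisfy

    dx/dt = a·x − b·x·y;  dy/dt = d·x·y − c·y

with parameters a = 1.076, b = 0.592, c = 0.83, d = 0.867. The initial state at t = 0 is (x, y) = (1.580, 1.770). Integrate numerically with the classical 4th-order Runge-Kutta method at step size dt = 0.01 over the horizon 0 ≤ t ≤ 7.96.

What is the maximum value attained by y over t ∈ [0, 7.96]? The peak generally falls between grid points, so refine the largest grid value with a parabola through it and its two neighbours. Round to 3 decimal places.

t=0.000: state=(1.580, 1.770)
step 1 (dt=0.01): k1=(0.044, 0.956), k2=(0.040, 0.958), k3=(0.040, 0.958), k4=(0.036, 0.961); state += dt/6·(k1+2k2+2k3+k4)
t=0.010: state=(1.580, 1.780)
t=0.020: state=(1.581, 1.789)
t=0.030: state=(1.581, 1.799)
continuing one RK4 step at a time; state shown every 50 steps (Δt=0.5):
t=0.500: state=(1.485, 2.291)
t=1.000: state=(1.205, 2.721)
t=1.500: state=(0.899, 2.829)
t=2.000: state=(0.683, 2.622)
t=2.500: state=(0.567, 2.263)
t=3.000: state=(0.525, 1.889)
t=3.500: state=(0.540, 1.569)
t=4.000: state=(0.604, 1.325)
t=4.500: state=(0.717, 1.163)
t=5.000: state=(0.883, 1.084)
t=5.500: state=(1.097, 1.098)
t=6.000: state=(1.336, 1.229)
t=6.500: state=(1.531, 1.515)
t=7.000: state=(1.570, 1.975)
t=7.500: state=(1.386, 2.493)
t=7.960: state=(1.099, 2.797)
largest grid value and its neighbours: y(1.390)=2.83677, y(1.400)=2.83678, y(1.410)=2.83665
parabola through these three points peaks at t≈1.396 with y≈2.83679

max y = 2.837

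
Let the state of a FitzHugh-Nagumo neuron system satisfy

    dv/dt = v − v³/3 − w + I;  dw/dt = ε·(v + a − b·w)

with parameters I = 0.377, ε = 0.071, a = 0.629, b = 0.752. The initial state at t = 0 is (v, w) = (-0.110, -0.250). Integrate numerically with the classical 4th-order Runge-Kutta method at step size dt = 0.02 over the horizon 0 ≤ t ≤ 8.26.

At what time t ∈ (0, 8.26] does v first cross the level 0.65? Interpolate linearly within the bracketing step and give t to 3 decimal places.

t=0.000: state=(-0.110, -0.250)
step 1 (dt=0.02): k1=(0.517, 0.050), k2=(0.522, 0.051), k3=(0.522, 0.051), k4=(0.527, 0.051); state += dt/6·(k1+2k2+2k3+k4)
t=0.020: state=(-0.100, -0.249)
t=0.040: state=(-0.089, -0.248)
t=0.060: state=(-0.078, -0.247)
continuing one RK4 step at a time; state shown every 25 steps (Δt=0.5):
t=0.500: state=(0.217, -0.220)
t=0.940: state=(0.642, -0.182)
next step: t=0.960: state=(0.664, -0.180) — v has crossed 0.65
linear interpolation between t=0.940 (0.64210) and t=0.960 (0.66448) → t≈0.947

t = 0.947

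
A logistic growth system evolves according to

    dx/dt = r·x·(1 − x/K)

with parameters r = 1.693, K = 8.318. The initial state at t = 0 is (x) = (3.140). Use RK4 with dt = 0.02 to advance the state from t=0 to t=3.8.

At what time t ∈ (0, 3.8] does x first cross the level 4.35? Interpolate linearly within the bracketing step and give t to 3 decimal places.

t=0.000: state=(3.140)
step 1 (dt=0.02): k1=(3.309), k2=(3.323), k3=(3.323), k4=(3.336); state += dt/6·(k1+2k2+2k3+k4)
t=0.020: state=(3.206)
t=0.040: state=(3.273)
t=0.060: state=(3.341)
continuing one RK4 step at a time; state shown every 10 steps (Δt=0.2):
t=0.200: state=(3.824)
t=0.340: state=(4.316)
next step: t=0.360: state=(4.386) — x has crossed 4.35
linear interpolation between t=0.340 (4.31577) and t=0.360 (4.38603) → t≈0.350

t = 0.350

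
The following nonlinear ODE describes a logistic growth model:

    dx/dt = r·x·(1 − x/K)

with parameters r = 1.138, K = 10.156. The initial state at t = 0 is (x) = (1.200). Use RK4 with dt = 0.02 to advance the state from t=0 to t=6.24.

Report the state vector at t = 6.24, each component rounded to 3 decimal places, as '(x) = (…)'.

(x) = (10.094)

t=0.000: state=(1.200)
step 1 (dt=0.02): k1=(1.204), k2=(1.215), k3=(1.215), k4=(1.225); state += dt/6·(k1+2k2+2k3+k4)
t=0.020: state=(1.224)
t=0.040: state=(1.249)
t=0.060: state=(1.274)
continuing one RK4 step at a time; state shown every 25 steps (Δt=0.5):
t=0.500: state=(1.944)
t=1.000: state=(2.994)
t=1.500: state=(4.315)
t=2.000: state=(5.749)
t=2.500: state=(7.083)
t=3.000: state=(8.153)
t=3.500: state=(8.916)
t=4.000: state=(9.415)
t=4.500: state=(9.723)
t=5.000: state=(9.906)
t=5.500: state=(10.013)
t=6.000: state=(10.075)
t=6.240: state=(10.094)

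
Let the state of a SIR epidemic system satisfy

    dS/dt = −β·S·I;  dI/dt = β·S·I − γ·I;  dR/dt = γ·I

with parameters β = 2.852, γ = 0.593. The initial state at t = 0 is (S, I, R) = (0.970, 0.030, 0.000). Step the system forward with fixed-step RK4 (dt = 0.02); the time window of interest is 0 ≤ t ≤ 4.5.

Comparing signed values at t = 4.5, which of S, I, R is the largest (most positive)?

t=0.000: state=(0.970, 0.030, 0.000)
step 1 (dt=0.02): k1=(-0.083, 0.065, 0.018), k2=(-0.085, 0.067, 0.018), k3=(-0.085, 0.067, 0.018), k4=(-0.087, 0.068, 0.019); state += dt/6·(k1+2k2+2k3+k4)
t=0.020: state=(0.968, 0.031, 0.000)
t=0.040: state=(0.967, 0.033, 0.001)
t=0.060: state=(0.965, 0.034, 0.001)
continuing one RK4 step at a time; state shown every 10 steps (Δt=0.2):
t=0.200: state=(0.949, 0.046, 0.004)
t=0.400: state=(0.919, 0.070, 0.011)
t=0.600: state=(0.875, 0.103, 0.021)
t=0.800: state=(0.815, 0.149, 0.036)
t=1.000: state=(0.737, 0.206, 0.057)
t=1.200: state=(0.643, 0.271, 0.085)
t=1.400: state=(0.540, 0.338, 0.122)
t=1.600: state=(0.438, 0.397, 0.165)
t=1.800: state=(0.345, 0.440, 0.215)
t=2.000: state=(0.266, 0.465, 0.269)
t=2.200: state=(0.204, 0.472, 0.325)
t=2.400: state=(0.156, 0.464, 0.380)
t=2.600: state=(0.120, 0.446, 0.434)
t=2.800: state=(0.094, 0.420, 0.486)
t=3.000: state=(0.074, 0.392, 0.534)
t=3.200: state=(0.060, 0.361, 0.579)
t=3.400: state=(0.049, 0.331, 0.620)
t=3.600: state=(0.041, 0.302, 0.657)
t=3.800: state=(0.035, 0.274, 0.691)
t=4.000: state=(0.030, 0.248, 0.722)
t=4.200: state=(0.026, 0.224, 0.750)
t=4.400: state=(0.023, 0.201, 0.775)
t=4.500: state=(0.022, 0.191, 0.787)
compare at T: S=0.022, I=0.191, R=0.787

largest component: R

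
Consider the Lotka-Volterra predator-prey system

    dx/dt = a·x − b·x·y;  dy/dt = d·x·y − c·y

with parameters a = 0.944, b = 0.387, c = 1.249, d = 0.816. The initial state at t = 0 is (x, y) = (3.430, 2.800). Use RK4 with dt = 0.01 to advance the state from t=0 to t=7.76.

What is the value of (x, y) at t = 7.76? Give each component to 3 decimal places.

(x, y) = (0.740, 4.874)

t=0.000: state=(3.430, 2.800)
step 1 (dt=0.01): k1=(-0.479, 4.340), k2=(-0.507, 4.368), k3=(-0.507, 4.368), k4=(-0.536, 4.396); state += dt/6·(k1+2k2+2k3+k4)
t=0.010: state=(3.425, 2.844)
t=0.020: state=(3.419, 2.888)
t=0.030: state=(3.413, 2.933)
continuing one RK4 step at a time; state shown every 50 steps (Δt=0.5):
t=0.500: state=(2.522, 5.260)
t=1.000: state=(1.296, 6.030)
t=1.500: state=(0.719, 4.776)
t=2.000: state=(0.531, 3.275)
t=2.500: state=(0.507, 2.159)
t=3.000: state=(0.577, 1.438)
t=3.500: state=(0.733, 1.003)
t=4.000: state=(0.994, 0.761)
t=4.500: state=(1.391, 0.659)
t=5.000: state=(1.961, 0.696)
t=5.500: state=(2.694, 0.959)
t=6.000: state=(3.358, 1.785)
t=6.500: state=(3.202, 3.811)
t=7.000: state=(1.948, 5.929)
t=7.500: state=(0.983, 5.631)
t=7.760: state=(0.740, 4.874)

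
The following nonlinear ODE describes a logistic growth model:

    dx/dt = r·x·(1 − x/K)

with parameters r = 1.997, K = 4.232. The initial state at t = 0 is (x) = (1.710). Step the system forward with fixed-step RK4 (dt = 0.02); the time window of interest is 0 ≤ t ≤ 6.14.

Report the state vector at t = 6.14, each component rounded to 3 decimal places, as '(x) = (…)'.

(x) = (4.232)

t=0.000: state=(1.710)
step 1 (dt=0.02): k1=(2.035), k2=(2.043), k3=(2.043), k4=(2.050); state += dt/6·(k1+2k2+2k3+k4)
t=0.020: state=(1.751)
t=0.040: state=(1.792)
t=0.060: state=(1.833)
continuing one RK4 step at a time; state shown every 10 steps (Δt=0.2):
t=0.200: state=(2.127)
t=0.400: state=(2.544)
t=0.600: state=(2.929)
t=0.800: state=(3.259)
t=1.000: state=(3.526)
t=1.200: state=(3.731)
t=1.400: state=(3.882)
t=1.600: state=(3.991)
t=1.800: state=(4.067)
t=2.000: state=(4.120)
t=2.200: state=(4.156)
t=2.400: state=(4.181)
t=2.600: state=(4.198)
t=2.800: state=(4.209)
t=3.000: state=(4.216)
t=3.200: state=(4.222)
t=3.400: state=(4.225)
t=3.600: state=(4.227)
t=3.800: state=(4.229)
t=4.000: state=(4.230)
t=4.200: state=(4.231)
t=4.400: state=(4.231)
t=4.600: state=(4.231)
t=4.800: state=(4.232)
t=5.000: state=(4.232)
t=5.200: state=(4.232)
t=5.400: state=(4.232)
t=5.600: state=(4.232)
t=5.800: state=(4.232)
t=6.000: state=(4.232)
t=6.140: state=(4.232)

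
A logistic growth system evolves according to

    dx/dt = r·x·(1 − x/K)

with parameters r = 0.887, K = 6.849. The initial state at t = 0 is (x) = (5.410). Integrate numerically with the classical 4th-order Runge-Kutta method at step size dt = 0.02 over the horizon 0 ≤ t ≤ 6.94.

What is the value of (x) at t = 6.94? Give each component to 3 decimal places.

t=0.000: state=(5.410)
step 1 (dt=0.02): k1=(1.008), k2=(1.003), k3=(1.003), k4=(0.998); state += dt/6·(k1+2k2+2k3+k4)
t=0.020: state=(5.430)
t=0.040: state=(5.450)
t=0.060: state=(5.470)
continuing one RK4 step at a time; state shown every 25 steps (Δt=0.5):
t=0.500: state=(5.850)
t=1.000: state=(6.173)
t=1.500: state=(6.399)
t=2.000: state=(6.553)
t=2.500: state=(6.656)
t=3.000: state=(6.724)
t=3.500: state=(6.768)
t=4.000: state=(6.797)
t=4.500: state=(6.816)
t=5.000: state=(6.827)
t=5.500: state=(6.835)
t=6.000: state=(6.840)
t=6.500: state=(6.843)
t=6.940: state=(6.845)

(x) = (6.845)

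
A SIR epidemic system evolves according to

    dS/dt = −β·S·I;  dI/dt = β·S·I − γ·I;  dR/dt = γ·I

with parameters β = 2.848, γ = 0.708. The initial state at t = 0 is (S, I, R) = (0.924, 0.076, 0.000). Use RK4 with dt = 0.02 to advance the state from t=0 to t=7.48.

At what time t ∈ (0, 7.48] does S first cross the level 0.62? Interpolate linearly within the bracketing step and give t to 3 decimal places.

t = 0.841

t=0.000: state=(0.924, 0.076, 0.000)
step 1 (dt=0.02): k1=(-0.200, 0.146, 0.054), k2=(-0.203, 0.149, 0.055), k3=(-0.203, 0.149, 0.055), k4=(-0.207, 0.151, 0.056); state += dt/6·(k1+2k2+2k3+k4)
t=0.020: state=(0.920, 0.079, 0.001)
t=0.040: state=(0.916, 0.082, 0.002)
t=0.060: state=(0.911, 0.085, 0.003)
continuing one RK4 step at a time; state shown every 25 steps (Δt=0.5):
t=0.500: state=(0.775, 0.181, 0.044)
t=0.840: state=(0.621, 0.280, 0.099)
next step: t=0.860: state=(0.611, 0.286, 0.103) — S has crossed 0.62
linear interpolation between t=0.840 (0.62055) and t=0.860 (0.61061) → t≈0.841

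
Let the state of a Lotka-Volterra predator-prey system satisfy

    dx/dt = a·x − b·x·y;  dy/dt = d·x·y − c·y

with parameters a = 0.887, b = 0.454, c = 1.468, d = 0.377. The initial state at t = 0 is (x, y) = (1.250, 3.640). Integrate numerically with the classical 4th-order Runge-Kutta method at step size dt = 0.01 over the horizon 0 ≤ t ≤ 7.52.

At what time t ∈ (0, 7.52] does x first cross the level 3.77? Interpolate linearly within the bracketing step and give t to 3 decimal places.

t = 2.992

t=0.000: state=(1.250, 3.640)
step 1 (dt=0.01): k1=(-0.957, -3.628), k2=(-0.943, -3.617), k3=(-0.943, -3.617), k4=(-0.929, -3.605); state += dt/6·(k1+2k2+2k3+k4)
t=0.010: state=(1.241, 3.604)
t=0.020: state=(1.231, 3.568)
t=0.030: state=(1.223, 3.532)
continuing one RK4 step at a time; state shown every 25 steps (Δt=0.25):
t=0.250: state=(1.084, 2.812)
t=0.500: state=(1.022, 2.150)
t=0.750: state=(1.030, 1.640)
t=1.000: state=(1.092, 1.255)
t=1.250: state=(1.203, 0.969)
t=1.500: state=(1.362, 0.757)
t=1.750: state=(1.575, 0.602)
t=2.000: state=(1.849, 0.490)
t=2.250: state=(2.193, 0.410)
t=2.500: state=(2.622, 0.356)
t=2.750: state=(3.149, 0.324)
t=2.990: state=(3.764, 0.311)
next step: t=3.000: state=(3.793, 0.311) — x has crossed 3.77
linear interpolation between t=2.990 (3.76432) and t=3.000 (3.79250) → t≈2.992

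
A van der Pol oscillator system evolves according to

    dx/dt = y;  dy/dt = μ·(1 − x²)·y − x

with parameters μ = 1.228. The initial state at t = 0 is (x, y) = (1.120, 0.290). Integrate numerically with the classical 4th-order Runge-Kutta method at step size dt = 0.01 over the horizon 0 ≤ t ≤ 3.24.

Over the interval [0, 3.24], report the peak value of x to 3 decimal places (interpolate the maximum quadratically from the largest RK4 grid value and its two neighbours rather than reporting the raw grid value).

max x = 1.155

t=0.000: state=(1.120, 0.290)
step 1 (dt=0.01): k1=(0.290, -1.211), k2=(0.284, -1.211), k3=(0.284, -1.211), k4=(0.278, -1.212); state += dt/6·(k1+2k2+2k3+k4)
t=0.010: state=(1.123, 0.278)
t=0.020: state=(1.126, 0.266)
t=0.030: state=(1.128, 0.254)
continuing one RK4 step at a time; state shown every 20 steps (Δt=0.2):
t=0.200: state=(1.154, 0.050)
t=0.400: state=(1.141, -0.176)
t=0.600: state=(1.085, -0.382)
t=0.800: state=(0.988, -0.581)
t=1.000: state=(0.852, -0.792)
t=1.200: state=(0.669, -1.038)
t=1.400: state=(0.432, -1.351)
t=1.600: state=(0.123, -1.756)
t=1.800: state=(-0.275, -2.221)
t=2.000: state=(-0.757, -2.542)
t=2.200: state=(-1.255, -2.320)
t=2.400: state=(-1.643, -1.498)
t=2.600: state=(-1.851, -0.620)
t=2.800: state=(-1.912, -0.050)
t=3.000: state=(-1.889, 0.255)
t=3.200: state=(-1.820, 0.420)
t=3.240: state=(-1.802, 0.444)
largest grid value and its neighbours: x(0.230)=1.15480, x(0.240)=1.15489, x(0.250)=1.15486
parabola through these three points peaks at t≈0.243 with x≈1.15489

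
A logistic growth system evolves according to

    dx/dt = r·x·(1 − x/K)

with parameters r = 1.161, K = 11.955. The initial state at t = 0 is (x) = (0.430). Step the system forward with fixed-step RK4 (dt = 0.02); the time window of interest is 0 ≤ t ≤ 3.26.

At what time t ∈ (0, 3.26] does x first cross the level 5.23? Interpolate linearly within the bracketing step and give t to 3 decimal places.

t = 2.616

t=0.000: state=(0.430)
step 1 (dt=0.02): k1=(0.481), k2=(0.486), k3=(0.487), k4=(0.492); state += dt/6·(k1+2k2+2k3+k4)
t=0.020: state=(0.440)
t=0.040: state=(0.450)
t=0.060: state=(0.460)
continuing one RK4 step at a time; state shown every 10 steps (Δt=0.2):
t=0.200: state=(0.537)
t=0.400: state=(0.670)
t=0.600: state=(0.833)
t=0.800: state=(1.032)
t=1.000: state=(1.273)
t=1.200: state=(1.562)
t=1.400: state=(1.905)
t=1.600: state=(2.307)
t=1.800: state=(2.770)
t=2.000: state=(3.295)
t=2.200: state=(3.876)
t=2.400: state=(4.508)
t=2.600: state=(5.176)
next step: t=2.620: state=(5.244) — x has crossed 5.23
linear interpolation between t=2.600 (5.17573) and t=2.620 (5.24398) → t≈2.616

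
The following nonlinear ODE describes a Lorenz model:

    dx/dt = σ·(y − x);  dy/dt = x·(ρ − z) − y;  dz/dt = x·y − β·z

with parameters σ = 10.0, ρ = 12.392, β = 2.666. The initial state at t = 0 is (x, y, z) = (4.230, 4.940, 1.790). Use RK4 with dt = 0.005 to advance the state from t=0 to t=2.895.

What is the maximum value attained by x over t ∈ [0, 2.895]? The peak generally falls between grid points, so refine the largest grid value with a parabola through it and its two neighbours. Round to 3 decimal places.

max x = 10.071

t=0.000: state=(4.230, 4.940, 1.790)
step 1 (dt=0.005): k1=(7.100, 39.906, 16.124), k2=(7.920, 39.824, 16.528), k3=(7.898, 39.841, 16.535), k4=(8.697, 39.773, 16.949); state += dt/6·(k1+2k2+2k3+k4)
t=0.005: state=(4.270, 5.139, 1.873)
t=0.010: state=(4.317, 5.338, 1.960)
t=0.015: state=(4.372, 5.536, 2.051)
continuing one RK4 step at a time; state shown every 20 steps (Δt=0.1):
t=0.100: state=(6.149, 8.940, 4.550)
t=0.200: state=(9.076, 11.587, 10.720)
t=0.300: state=(9.882, 8.577, 17.288)
t=0.400: state=(6.967, 3.192, 17.571)
t=0.500: state=(3.624, 1.031, 14.320)
t=0.600: state=(1.862, 0.823, 11.162)
t=0.700: state=(1.296, 1.098, 8.674)
t=0.800: state=(1.333, 1.569, 6.793)
t=0.900: state=(1.743, 2.334, 5.464)
t=1.000: state=(2.549, 3.596, 4.741)
t=1.100: state=(3.897, 5.569, 4.933)
t=1.200: state=(5.880, 8.108, 6.766)
t=1.300: state=(8.008, 9.742, 10.856)
t=1.400: state=(8.689, 8.104, 15.214)
t=1.500: state=(7.013, 4.603, 16.070)
t=1.600: state=(4.647, 2.602, 14.052)
t=1.700: state=(3.149, 2.193, 11.529)
t=1.800: state=(2.637, 2.510, 9.403)
t=1.900: state=(2.806, 3.246, 7.876)
t=2.000: state=(3.491, 4.419, 7.086)
t=2.100: state=(4.653, 6.034, 7.306)
t=2.200: state=(6.160, 7.700, 8.919)
t=2.300: state=(7.446, 8.299, 11.771)
t=2.400: state=(7.582, 6.959, 14.211)
t=2.500: state=(6.396, 4.848, 14.510)
t=2.600: state=(4.888, 3.569, 13.132)
t=2.700: state=(3.910, 3.289, 11.333)
t=2.800: state=(3.620, 3.635, 9.796)
t=2.895: state=(3.868, 4.359, 8.846)
largest grid value and its neighbours: x(0.265)=10.06270, x(0.270)=10.07076, x(0.275)=10.06760
parabola through these three points peaks at t≈0.271 with x≈10.07103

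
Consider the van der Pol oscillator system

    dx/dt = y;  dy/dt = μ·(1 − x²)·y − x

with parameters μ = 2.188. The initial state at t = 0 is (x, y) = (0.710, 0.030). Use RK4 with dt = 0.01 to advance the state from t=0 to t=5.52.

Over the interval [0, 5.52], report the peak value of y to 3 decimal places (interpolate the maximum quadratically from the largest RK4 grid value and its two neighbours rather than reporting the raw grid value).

t=0.000: state=(0.710, 0.030)
step 1 (dt=0.01): k1=(0.030, -0.677), k2=(0.027, -0.681), k3=(0.027, -0.681), k4=(0.023, -0.685); state += dt/6·(k1+2k2+2k3+k4)
t=0.010: state=(0.710, 0.023)
t=0.020: state=(0.710, 0.016)
t=0.030: state=(0.711, 0.009)
continuing one RK4 step at a time; state shown every 20 steps (Δt=0.2):
t=0.200: state=(0.701, -0.121)
t=0.400: state=(0.659, -0.307)
t=0.600: state=(0.575, -0.545)
t=0.800: state=(0.435, -0.875)
t=1.000: state=(0.214, -1.373)
t=1.200: state=(-0.132, -2.131)
t=1.400: state=(-0.648, -2.988)
t=1.600: state=(-1.262, -2.873)
t=1.800: state=(-1.699, -1.416)
t=2.000: state=(-1.858, -0.307)
t=2.200: state=(-1.868, 0.124)
t=2.400: state=(-1.826, 0.272)
t=2.600: state=(-1.765, 0.333)
t=2.800: state=(-1.694, 0.372)
t=3.000: state=(-1.616, 0.407)
t=3.200: state=(-1.531, 0.446)
t=3.400: state=(-1.437, 0.496)
t=3.600: state=(-1.332, 0.561)
t=3.800: state=(-1.211, 0.652)
t=4.000: state=(-1.068, 0.787)
t=4.200: state=(-0.891, 0.998)
t=4.400: state=(-0.660, 1.354)
t=4.600: state=(-0.331, 1.991)
t=4.800: state=(0.167, 3.072)
t=5.000: state=(0.896, 4.042)
t=5.200: state=(1.623, 2.782)
t=5.400: state=(1.961, 0.775)
t=5.520: state=(2.015, 0.189)
largest grid value and its neighbours: y(5.000)=4.04218, y(5.010)=4.04713, y(5.020)=4.04497
parabola through these three points peaks at t≈5.012 with y≈4.04727

max y = 4.047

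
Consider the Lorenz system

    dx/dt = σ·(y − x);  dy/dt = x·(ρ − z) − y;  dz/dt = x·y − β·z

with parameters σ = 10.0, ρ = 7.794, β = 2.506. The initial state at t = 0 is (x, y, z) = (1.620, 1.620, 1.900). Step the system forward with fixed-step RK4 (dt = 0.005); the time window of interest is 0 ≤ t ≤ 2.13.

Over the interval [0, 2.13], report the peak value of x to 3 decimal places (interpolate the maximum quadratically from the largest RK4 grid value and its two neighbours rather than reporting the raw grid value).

max x = 6.356

t=0.000: state=(1.620, 1.620, 1.900)
step 1 (dt=0.005): k1=(0.000, 7.928, -2.137), k2=(0.198, 7.917, -2.092), k3=(0.193, 7.920, -2.091), k4=(0.386, 7.911, -2.045); state += dt/6·(k1+2k2+2k3+k4)
t=0.005: state=(1.621, 1.660, 1.890)
t=0.010: state=(1.624, 1.699, 1.880)
t=0.015: state=(1.628, 1.739, 1.870)
continuing one RK4 step at a time; state shown every 20 steps (Δt=0.1):
t=0.100: state=(1.918, 2.448, 1.793)
t=0.200: state=(2.619, 3.482, 1.993)
t=0.300: state=(3.628, 4.770, 2.703)
t=0.400: state=(4.845, 6.082, 4.174)
t=0.500: state=(5.941, 6.793, 6.405)
t=0.600: state=(6.352, 6.259, 8.638)
t=0.700: state=(5.770, 4.780, 9.722)
t=0.800: state=(4.609, 3.398, 9.421)
t=0.900: state=(3.529, 2.631, 8.387)
t=1.000: state=(2.848, 2.377, 7.213)
t=1.100: state=(2.559, 2.434, 6.178)
t=1.200: state=(2.567, 2.697, 5.383)
t=1.300: state=(2.799, 3.125, 4.878)
t=1.400: state=(3.208, 3.693, 4.703)
t=1.500: state=(3.751, 4.340, 4.903)
t=1.600: state=(4.350, 4.936, 5.495)
t=1.700: state=(4.866, 5.282, 6.387)
t=1.800: state=(5.128, 5.218, 7.323)
t=1.900: state=(5.037, 4.775, 7.965)
t=2.000: state=(4.655, 4.186, 8.120)
t=2.100: state=(4.169, 3.696, 7.846)
t=2.130: state=(4.031, 3.589, 7.709)
largest grid value and its neighbours: x(0.585)=6.35399, x(0.590)=6.35602, x(0.595)=6.35537
parabola through these three points peaks at t≈0.591 with x≈6.35611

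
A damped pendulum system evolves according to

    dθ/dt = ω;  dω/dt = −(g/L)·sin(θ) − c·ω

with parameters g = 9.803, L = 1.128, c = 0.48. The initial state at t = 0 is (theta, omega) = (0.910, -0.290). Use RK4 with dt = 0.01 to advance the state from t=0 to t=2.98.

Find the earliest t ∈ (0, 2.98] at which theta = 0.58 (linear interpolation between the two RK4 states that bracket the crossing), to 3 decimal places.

t=0.000: state=(0.910, -0.290)
step 1 (dt=0.01): k1=(-0.290, -6.722), k2=(-0.324, -6.698), k3=(-0.323, -6.697), k4=(-0.357, -6.673); state += dt/6·(k1+2k2+2k3+k4)
t=0.010: state=(0.907, -0.357)
t=0.020: state=(0.903, -0.423)
t=0.030: state=(0.898, -0.489)
continuing one RK4 step at a time; state shown every 10 steps (Δt=0.1):
t=0.100: state=(0.848, -0.933)
t=0.200: state=(0.726, -1.492)
t=0.280: state=(0.592, -1.854)
next step: t=0.290: state=(0.573, -1.893) — theta has crossed 0.58
linear interpolation between t=0.280 (0.59180) and t=0.290 (0.57306) → t≈0.286

t = 0.286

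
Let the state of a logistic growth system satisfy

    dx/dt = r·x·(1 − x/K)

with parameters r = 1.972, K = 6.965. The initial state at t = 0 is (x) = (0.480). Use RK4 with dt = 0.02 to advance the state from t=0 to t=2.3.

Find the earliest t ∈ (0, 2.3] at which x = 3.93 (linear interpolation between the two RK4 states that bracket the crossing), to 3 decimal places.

t = 1.451

t=0.000: state=(0.480)
step 1 (dt=0.02): k1=(0.881), k2=(0.896), k3=(0.897), k4=(0.912); state += dt/6·(k1+2k2+2k3+k4)
t=0.020: state=(0.498)
t=0.040: state=(0.516)
t=0.060: state=(0.536)
continuing one RK4 step at a time; state shown every 5 steps (Δt=0.1):
t=0.100: state=(0.576)
t=0.200: state=(0.689)
t=0.300: state=(0.822)
t=0.400: state=(0.976)
t=0.500: state=(1.153)
t=0.600: state=(1.356)
t=0.700: state=(1.584)
t=0.800: state=(1.838)
t=0.900: state=(2.117)
t=1.000: state=(2.418)
t=1.100: state=(2.738)
t=1.200: state=(3.072)
t=1.300: state=(3.413)
t=1.400: state=(3.756)
t=1.440: state=(3.892)
next step: t=1.460: state=(3.959) — x has crossed 3.93
linear interpolation between t=1.440 (3.89191) and t=1.460 (3.95947) → t≈1.451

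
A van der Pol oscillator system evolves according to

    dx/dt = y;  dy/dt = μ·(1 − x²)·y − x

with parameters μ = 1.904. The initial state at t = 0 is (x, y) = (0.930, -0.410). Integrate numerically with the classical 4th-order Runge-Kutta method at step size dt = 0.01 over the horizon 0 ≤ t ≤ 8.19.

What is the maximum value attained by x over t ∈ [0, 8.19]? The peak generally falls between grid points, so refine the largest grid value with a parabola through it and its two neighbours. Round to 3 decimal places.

t=0.000: state=(0.930, -0.410)
step 1 (dt=0.01): k1=(-0.410, -1.035), k2=(-0.415, -1.038), k3=(-0.415, -1.038), k4=(-0.420, -1.040); state += dt/6·(k1+2k2+2k3+k4)
t=0.010: state=(0.926, -0.420)
t=0.020: state=(0.922, -0.431)
t=0.030: state=(0.917, -0.441)
continuing one RK4 step at a time; state shown every 50 steps (Δt=0.5):
t=0.500: state=(0.574, -1.087)
t=1.000: state=(-0.327, -2.757)
t=1.500: state=(-1.741, -1.581)
t=2.000: state=(-1.927, 0.213)
t=2.500: state=(-1.765, 0.392)
t=3.000: state=(-1.545, 0.492)
t=3.500: state=(-1.260, 0.669)
t=4.000: state=(-0.834, 1.111)
t=4.500: state=(0.019, 2.602)
t=5.000: state=(1.649, 2.445)
t=5.500: state=(2.011, -0.150)
t=6.000: state=(1.866, -0.360)
t=6.500: state=(1.667, -0.439)
t=7.000: state=(1.420, -0.561)
t=7.500: state=(1.083, -0.824)
t=8.000: state=(0.516, -1.600)
t=8.190: state=(0.153, -2.271)
largest grid value and its neighbours: x(5.390)=2.01899, x(5.400)=2.01915, x(5.410)=2.01909
parabola through these three points peaks at t≈5.402 with x≈2.01915

max x = 2.019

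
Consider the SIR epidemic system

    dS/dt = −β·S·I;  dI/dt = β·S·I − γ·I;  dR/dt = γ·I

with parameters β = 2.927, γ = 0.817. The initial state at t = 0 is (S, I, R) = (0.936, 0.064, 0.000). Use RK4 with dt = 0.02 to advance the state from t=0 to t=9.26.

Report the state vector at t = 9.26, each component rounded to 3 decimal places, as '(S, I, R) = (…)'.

t=0.000: state=(0.936, 0.064, 0.000)
step 1 (dt=0.02): k1=(-0.175, 0.123, 0.052), k2=(-0.178, 0.125, 0.053), k3=(-0.178, 0.125, 0.053), k4=(-0.181, 0.127, 0.054); state += dt/6·(k1+2k2+2k3+k4)
t=0.020: state=(0.932, 0.067, 0.001)
t=0.040: state=(0.929, 0.069, 0.002)
t=0.060: state=(0.925, 0.072, 0.003)
continuing one RK4 step at a time; state shown every 25 steps (Δt=0.5):
t=0.500: state=(0.804, 0.154, 0.043)
t=1.000: state=(0.584, 0.284, 0.132)
t=1.500: state=(0.357, 0.374, 0.269)
t=2.000: state=(0.205, 0.371, 0.424)
t=2.500: state=(0.124, 0.312, 0.564)
t=3.000: state=(0.083, 0.240, 0.677)
t=3.500: state=(0.061, 0.177, 0.762)
t=4.000: state=(0.049, 0.127, 0.824)
t=4.500: state=(0.042, 0.090, 0.868)
t=5.000: state=(0.037, 0.064, 0.899)
t=5.500: state=(0.035, 0.045, 0.921)
t=6.000: state=(0.033, 0.031, 0.936)
t=6.500: state=(0.031, 0.022, 0.947)
t=7.000: state=(0.031, 0.015, 0.954)
t=7.500: state=(0.030, 0.010, 0.959)
t=8.000: state=(0.030, 0.007, 0.963)
t=8.500: state=(0.029, 0.005, 0.965)
t=9.000: state=(0.029, 0.004, 0.967)
t=9.260: state=(0.029, 0.003, 0.968)

(S, I, R) = (0.029, 0.003, 0.968)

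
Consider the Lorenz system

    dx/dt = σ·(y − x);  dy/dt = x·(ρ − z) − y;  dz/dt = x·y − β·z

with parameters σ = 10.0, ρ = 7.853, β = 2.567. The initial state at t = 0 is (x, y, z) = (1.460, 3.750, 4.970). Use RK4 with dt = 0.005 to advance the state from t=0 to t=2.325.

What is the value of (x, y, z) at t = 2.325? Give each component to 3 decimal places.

(x, y, z) = (3.887, 3.957, 6.475)

t=0.000: state=(1.460, 3.750, 4.970)
step 1 (dt=0.005): k1=(22.900, 0.459, -7.283), k2=(22.339, 0.651, -7.020), k3=(22.358, 0.645, -7.026), k4=(21.814, 0.833, -6.769); state += dt/6·(k1+2k2+2k3+k4)
t=0.005: state=(1.572, 3.753, 4.935)
t=0.010: state=(1.678, 3.758, 4.902)
t=0.015: state=(1.780, 3.765, 4.872)
continuing one RK4 step at a time; state shown every 20 steps (Δt=0.1):
t=0.100: state=(3.007, 4.089, 4.658)
t=0.200: state=(3.918, 4.722, 4.971)
t=0.300: state=(4.649, 5.296, 5.765)
t=0.400: state=(5.164, 5.517, 6.837)
t=0.500: state=(5.310, 5.240, 7.807)
t=0.600: state=(5.046, 4.616, 8.303)
t=0.700: state=(4.529, 3.969, 8.228)
t=0.800: state=(3.999, 3.525, 7.758)
t=0.900: state=(3.617, 3.334, 7.139)
t=1.000: state=(3.437, 3.357, 6.553)
t=1.100: state=(3.447, 3.540, 6.109)
t=1.200: state=(3.610, 3.834, 5.871)
t=1.300: state=(3.879, 4.182, 5.868)
t=1.400: state=(4.194, 4.509, 6.094)
t=1.500: state=(4.481, 4.727, 6.493)
t=1.600: state=(4.662, 4.768, 6.951)
t=1.700: state=(4.685, 4.627, 7.323)
t=1.800: state=(4.557, 4.372, 7.502)
t=1.900: state=(4.340, 4.105, 7.464)
t=2.000: state=(4.114, 3.908, 7.261)
t=2.100: state=(3.944, 3.816, 6.982)
t=2.200: state=(3.862, 3.828, 6.711)
t=2.300: state=(3.872, 3.923, 6.510)
t=2.325: state=(3.887, 3.957, 6.475)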